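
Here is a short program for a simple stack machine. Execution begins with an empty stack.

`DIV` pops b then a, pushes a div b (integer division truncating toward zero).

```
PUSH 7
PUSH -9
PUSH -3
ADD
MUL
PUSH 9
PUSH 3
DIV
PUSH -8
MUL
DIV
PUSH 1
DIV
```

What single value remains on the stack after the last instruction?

PUSH 7   7
PUSH -9  7 -9
PUSH -3  7 -9 -3
ADD      7 -12
MUL      -84
PUSH 9   -84 9
PUSH 3   -84 9 3
DIV      -84 3
PUSH -8  -84 3 -8
MUL      -84 -24
DIV      3
PUSH 1   3 1
DIV      3

3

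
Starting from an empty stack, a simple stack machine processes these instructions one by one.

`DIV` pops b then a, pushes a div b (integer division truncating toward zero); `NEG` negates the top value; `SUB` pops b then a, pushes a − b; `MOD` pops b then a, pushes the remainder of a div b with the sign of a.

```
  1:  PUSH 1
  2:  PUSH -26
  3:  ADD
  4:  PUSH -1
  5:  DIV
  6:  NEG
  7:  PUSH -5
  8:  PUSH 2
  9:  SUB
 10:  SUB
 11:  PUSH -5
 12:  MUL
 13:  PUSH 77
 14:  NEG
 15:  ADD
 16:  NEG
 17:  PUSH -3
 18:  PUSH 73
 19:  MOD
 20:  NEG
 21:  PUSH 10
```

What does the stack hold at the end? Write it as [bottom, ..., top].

[-13, 3, 10]

PUSH 1    1
PUSH -26  1 -26
ADD       -25
PUSH -1   -25 -1
DIV       25
NEG       -25
PUSH -5   -25 -5
PUSH 2    -25 -5 2
SUB       -25 -7
SUB       -18
PUSH -5   -18 -5
MUL       90
PUSH 77   90 77
NEG       90 -77
ADD       13
NEG       -13
PUSH -3   -13 -3
PUSH 73   -13 -3 73
MOD       -13 -3
NEG       -13 3
PUSH 10   -13 3 10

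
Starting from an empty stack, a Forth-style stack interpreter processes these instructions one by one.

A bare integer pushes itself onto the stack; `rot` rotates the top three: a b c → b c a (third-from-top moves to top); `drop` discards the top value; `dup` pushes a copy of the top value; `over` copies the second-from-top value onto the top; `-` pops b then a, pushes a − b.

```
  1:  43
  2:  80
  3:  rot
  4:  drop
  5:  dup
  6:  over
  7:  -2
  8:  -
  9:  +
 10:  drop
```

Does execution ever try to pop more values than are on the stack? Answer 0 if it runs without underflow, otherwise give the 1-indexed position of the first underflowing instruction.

43 -> [43]
80 -> [43, 80]
rot  — needs 3 operands, stack has 2 → underflow

3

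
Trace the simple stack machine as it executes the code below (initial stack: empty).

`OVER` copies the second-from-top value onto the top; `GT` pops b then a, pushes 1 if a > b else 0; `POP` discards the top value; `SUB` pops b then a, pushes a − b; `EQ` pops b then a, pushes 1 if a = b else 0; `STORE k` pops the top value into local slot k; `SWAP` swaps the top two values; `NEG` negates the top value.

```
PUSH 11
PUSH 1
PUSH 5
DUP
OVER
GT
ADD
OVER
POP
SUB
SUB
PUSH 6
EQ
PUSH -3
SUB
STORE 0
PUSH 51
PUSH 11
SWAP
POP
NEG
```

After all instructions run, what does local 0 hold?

PUSH 11 → 11
PUSH 1  → 11 1
PUSH 5  → 11 1 5
DUP     → 11 1 5 5
OVER    → 11 1 5 5 5
GT      → 11 1 5 0
ADD     → 11 1 5
OVER    → 11 1 5 1
POP     → 11 1 5
SUB     → 11 -4
SUB     → 15
PUSH 6  → 15 6
EQ      → 0
PUSH -3 → 0 -3
SUB     → 3
STORE 0 → (empty)
PUSH 51 → 51
PUSH 11 → 51 11
SWAP    → 11 51
POP     → 11
NEG     → -11

3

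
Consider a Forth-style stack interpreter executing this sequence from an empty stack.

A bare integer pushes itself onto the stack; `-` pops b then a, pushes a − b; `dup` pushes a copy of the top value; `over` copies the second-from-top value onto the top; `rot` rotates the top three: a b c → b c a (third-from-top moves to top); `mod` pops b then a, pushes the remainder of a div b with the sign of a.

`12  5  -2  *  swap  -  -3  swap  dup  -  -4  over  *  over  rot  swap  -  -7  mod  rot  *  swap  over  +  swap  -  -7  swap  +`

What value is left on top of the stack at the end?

12   → 12
5    → 12 5
-2   → 12 5 -2
*    → 12 -10
swap → -10 12
-    → -22
-3   → -22 -3
swap → -3 -22
dup  → -3 -22 -22
-    → -3 0
-4   → -3 0 -4
over → -3 0 -4 0
*    → -3 0 0
over → -3 0 0 0
rot  → -3 0 0 0
swap → -3 0 0 0
-    → -3 0 0
-7   → -3 0 0 -7
mod  → -3 0 0
rot  → 0 0 -3
*    → 0 0
swap → 0 0
over → 0 0 0
+    → 0 0
swap → 0 0
-    → 0
-7   → 0 -7
swap → -7 0
+    → -7

-7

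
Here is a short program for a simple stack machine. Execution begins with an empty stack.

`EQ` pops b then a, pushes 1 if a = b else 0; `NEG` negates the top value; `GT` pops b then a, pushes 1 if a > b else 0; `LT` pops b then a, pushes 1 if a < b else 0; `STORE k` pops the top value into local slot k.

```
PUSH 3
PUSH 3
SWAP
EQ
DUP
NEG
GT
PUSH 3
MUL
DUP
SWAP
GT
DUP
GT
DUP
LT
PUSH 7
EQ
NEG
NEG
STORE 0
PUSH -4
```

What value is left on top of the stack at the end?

PUSH 3  : 3
PUSH 3  : 3 3
SWAP    : 3 3
EQ      : 1
DUP     : 1 1
NEG     : 1 -1
GT      : 1
PUSH 3  : 1 3
MUL     : 3
DUP     : 3 3
SWAP    : 3 3
GT      : 0
DUP     : 0 0
GT      : 0
DUP     : 0 0
LT      : 0
PUSH 7  : 0 7
EQ      : 0
NEG     : 0
NEG     : 0
STORE 0 : (empty)
PUSH -4 : -4

-4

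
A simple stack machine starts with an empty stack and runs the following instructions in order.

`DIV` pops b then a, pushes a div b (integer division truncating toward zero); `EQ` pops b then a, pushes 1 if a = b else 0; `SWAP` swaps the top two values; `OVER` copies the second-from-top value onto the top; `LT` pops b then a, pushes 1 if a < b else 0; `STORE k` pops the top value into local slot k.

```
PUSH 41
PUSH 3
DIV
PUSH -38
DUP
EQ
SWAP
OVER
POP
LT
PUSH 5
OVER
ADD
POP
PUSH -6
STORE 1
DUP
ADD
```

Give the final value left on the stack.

PUSH 41   [41]
PUSH 3    [41, 3]
DIV       [13]
PUSH -38  [13, -38]
DUP       [13, -38, -38]
EQ        [13, 1]
SWAP      [1, 13]
OVER      [1, 13, 1]
POP       [1, 13]
LT        [1]
PUSH 5    [1, 5]
OVER      [1, 5, 1]
ADD       [1, 6]
POP       [1]
PUSH -6   [1, -6]
STORE 1   [1]
DUP       [1, 1]
ADD       [2]

2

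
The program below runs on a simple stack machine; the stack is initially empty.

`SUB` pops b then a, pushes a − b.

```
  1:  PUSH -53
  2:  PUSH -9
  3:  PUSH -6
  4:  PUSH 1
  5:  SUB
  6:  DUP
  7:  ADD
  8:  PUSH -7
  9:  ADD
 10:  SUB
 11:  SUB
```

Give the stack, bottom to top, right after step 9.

[-53, -9, -21]

PUSH -53  [-53]
PUSH -9   [-53, -9]
PUSH -6   [-53, -9, -6]
PUSH 1    [-53, -9, -6, 1]
SUB       [-53, -9, -7]
DUP       [-53, -9, -7, -7]
ADD       [-53, -9, -14]
PUSH -7   [-53, -9, -14, -7]
ADD       [-53, -9, -21]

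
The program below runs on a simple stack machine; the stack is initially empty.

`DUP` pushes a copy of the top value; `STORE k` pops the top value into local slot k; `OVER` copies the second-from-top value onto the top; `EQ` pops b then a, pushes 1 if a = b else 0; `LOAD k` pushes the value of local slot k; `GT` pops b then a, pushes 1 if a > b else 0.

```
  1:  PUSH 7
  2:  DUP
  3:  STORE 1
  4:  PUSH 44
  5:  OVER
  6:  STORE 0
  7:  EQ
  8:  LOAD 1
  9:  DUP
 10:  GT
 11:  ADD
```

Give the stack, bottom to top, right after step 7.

PUSH 7  → [7]
DUP     → [7, 7]
STORE 1 → [7]
PUSH 44 → [7, 44]
OVER    → [7, 44, 7]
STORE 0 → [7, 44]
EQ      → [0]

[0]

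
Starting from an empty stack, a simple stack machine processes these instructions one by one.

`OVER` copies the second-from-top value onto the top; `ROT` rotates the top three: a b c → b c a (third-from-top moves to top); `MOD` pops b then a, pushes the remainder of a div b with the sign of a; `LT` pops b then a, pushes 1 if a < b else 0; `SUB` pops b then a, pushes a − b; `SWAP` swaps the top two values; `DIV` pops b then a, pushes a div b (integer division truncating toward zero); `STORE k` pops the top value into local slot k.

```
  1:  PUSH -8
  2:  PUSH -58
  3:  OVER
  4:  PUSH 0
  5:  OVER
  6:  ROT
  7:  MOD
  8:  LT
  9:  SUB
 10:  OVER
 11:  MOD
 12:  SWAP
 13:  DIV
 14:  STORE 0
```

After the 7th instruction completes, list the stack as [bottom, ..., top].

PUSH -8  → -8
PUSH -58 → -8 -58
OVER     → -8 -58 -8
PUSH 0   → -8 -58 -8 0
OVER     → -8 -58 -8 0 -8
ROT      → -8 -58 0 -8 -8
MOD      → -8 -58 0 0

[-8, -58, 0, 0]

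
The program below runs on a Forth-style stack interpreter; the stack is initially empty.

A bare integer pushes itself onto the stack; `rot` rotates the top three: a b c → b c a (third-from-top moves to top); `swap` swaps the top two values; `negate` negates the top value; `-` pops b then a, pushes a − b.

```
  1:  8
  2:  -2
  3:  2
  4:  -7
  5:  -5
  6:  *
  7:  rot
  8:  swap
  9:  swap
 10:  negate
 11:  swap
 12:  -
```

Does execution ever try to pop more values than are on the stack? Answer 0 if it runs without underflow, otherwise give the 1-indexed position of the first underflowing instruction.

8      -> [8]
-2     -> [8, -2]
2      -> [8, -2, 2]
-7     -> [8, -2, 2, -7]
-5     -> [8, -2, 2, -7, -5]
*      -> [8, -2, 2, 35]
rot    -> [8, 2, 35, -2]
swap   -> [8, 2, -2, 35]
swap   -> [8, 2, 35, -2]
negate -> [8, 2, 35, 2]
swap   -> [8, 2, 2, 35]
-      -> [8, 2, -33]

0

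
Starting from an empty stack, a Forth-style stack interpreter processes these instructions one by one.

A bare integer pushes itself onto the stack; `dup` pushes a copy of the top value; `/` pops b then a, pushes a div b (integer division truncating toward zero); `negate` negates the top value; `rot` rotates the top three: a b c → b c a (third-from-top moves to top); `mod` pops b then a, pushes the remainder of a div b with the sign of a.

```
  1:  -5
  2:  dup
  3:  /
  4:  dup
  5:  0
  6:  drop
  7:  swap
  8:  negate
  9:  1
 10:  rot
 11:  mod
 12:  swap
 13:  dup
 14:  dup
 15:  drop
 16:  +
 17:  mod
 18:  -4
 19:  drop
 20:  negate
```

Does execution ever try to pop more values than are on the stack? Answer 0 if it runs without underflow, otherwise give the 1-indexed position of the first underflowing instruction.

0

-5     → [-5]
dup    → [-5, -5]
/      → [1]
dup    → [1, 1]
0      → [1, 1, 0]
drop   → [1, 1]
swap   → [1, 1]
negate → [1, -1]
1      → [1, -1, 1]
rot    → [-1, 1, 1]
mod    → [-1, 0]
swap   → [0, -1]
dup    → [0, -1, -1]
dup    → [0, -1, -1, -1]
drop   → [0, -1, -1]
+      → [0, -2]
mod    → [0]
-4     → [0, -4]
drop   → [0]
negate → [0]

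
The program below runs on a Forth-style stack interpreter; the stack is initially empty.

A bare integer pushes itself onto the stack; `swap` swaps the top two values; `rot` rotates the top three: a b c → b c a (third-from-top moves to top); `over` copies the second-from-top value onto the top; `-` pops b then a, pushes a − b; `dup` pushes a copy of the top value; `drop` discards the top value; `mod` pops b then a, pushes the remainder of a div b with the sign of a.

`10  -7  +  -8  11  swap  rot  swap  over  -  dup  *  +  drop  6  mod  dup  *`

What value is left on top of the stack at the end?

25

10   → [10]
-7   → [10, -7]
+    → [3]
-8   → [3, -8]
11   → [3, -8, 11]
swap → [3, 11, -8]
rot  → [11, -8, 3]
swap → [11, 3, -8]
over → [11, 3, -8, 3]
-    → [11, 3, -11]
dup  → [11, 3, -11, -11]
*    → [11, 3, 121]
+    → [11, 124]
drop → [11]
6    → [11, 6]
mod  → [5]
dup  → [5, 5]
*    → [25]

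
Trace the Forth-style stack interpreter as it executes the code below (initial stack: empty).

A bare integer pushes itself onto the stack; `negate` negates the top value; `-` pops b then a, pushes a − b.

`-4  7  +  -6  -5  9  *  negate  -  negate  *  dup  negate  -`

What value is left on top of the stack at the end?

306

-4     : [-4]
7      : [-4, 7]
+      : [3]
-6     : [3, -6]
-5     : [3, -6, -5]
9      : [3, -6, -5, 9]
*      : [3, -6, -45]
negate : [3, -6, 45]
-      : [3, -51]
negate : [3, 51]
*      : [153]
dup    : [153, 153]
negate : [153, -153]
-      : [306]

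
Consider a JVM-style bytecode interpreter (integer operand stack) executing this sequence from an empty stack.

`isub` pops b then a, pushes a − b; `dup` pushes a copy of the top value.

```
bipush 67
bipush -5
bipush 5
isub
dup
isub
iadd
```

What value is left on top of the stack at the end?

67

bipush 67 -> [67]
bipush -5 -> [67, -5]
bipush 5  -> [67, -5, 5]
isub      -> [67, -10]
dup       -> [67, -10, -10]
isub      -> [67, 0]
iadd      -> [67]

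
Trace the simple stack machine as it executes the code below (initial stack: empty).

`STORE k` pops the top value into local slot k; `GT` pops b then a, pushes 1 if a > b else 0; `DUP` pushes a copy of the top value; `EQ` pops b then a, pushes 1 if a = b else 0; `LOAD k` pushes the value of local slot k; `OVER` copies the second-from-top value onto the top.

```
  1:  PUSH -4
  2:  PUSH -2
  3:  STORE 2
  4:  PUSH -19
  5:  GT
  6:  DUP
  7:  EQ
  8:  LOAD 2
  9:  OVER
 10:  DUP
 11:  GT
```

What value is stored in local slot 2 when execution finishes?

PUSH -4  -> [-4]
PUSH -2  -> [-4, -2]
STORE 2  -> [-4]
PUSH -19 -> [-4, -19]
GT       -> [1]
DUP      -> [1, 1]
EQ       -> [1]
LOAD 2   -> [1, -2]
OVER     -> [1, -2, 1]
DUP      -> [1, -2, 1, 1]
GT       -> [1, -2, 0]

-2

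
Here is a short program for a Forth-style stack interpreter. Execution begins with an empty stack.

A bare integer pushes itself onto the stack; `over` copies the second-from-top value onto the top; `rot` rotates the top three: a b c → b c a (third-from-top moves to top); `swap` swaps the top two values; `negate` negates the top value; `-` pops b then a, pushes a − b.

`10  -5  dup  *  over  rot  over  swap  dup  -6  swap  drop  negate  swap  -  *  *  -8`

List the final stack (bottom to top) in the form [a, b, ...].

[25, -400, -8]

10     -> 10
-5     -> 10 -5
dup    -> 10 -5 -5
*      -> 10 25
over   -> 10 25 10
rot    -> 25 10 10
over   -> 25 10 10 10
swap   -> 25 10 10 10
dup    -> 25 10 10 10 10
-6     -> 25 10 10 10 10 -6
swap   -> 25 10 10 10 -6 10
drop   -> 25 10 10 10 -6
negate -> 25 10 10 10 6
swap   -> 25 10 10 6 10
-      -> 25 10 10 -4
*      -> 25 10 -40
*      -> 25 -400
-8     -> 25 -400 -8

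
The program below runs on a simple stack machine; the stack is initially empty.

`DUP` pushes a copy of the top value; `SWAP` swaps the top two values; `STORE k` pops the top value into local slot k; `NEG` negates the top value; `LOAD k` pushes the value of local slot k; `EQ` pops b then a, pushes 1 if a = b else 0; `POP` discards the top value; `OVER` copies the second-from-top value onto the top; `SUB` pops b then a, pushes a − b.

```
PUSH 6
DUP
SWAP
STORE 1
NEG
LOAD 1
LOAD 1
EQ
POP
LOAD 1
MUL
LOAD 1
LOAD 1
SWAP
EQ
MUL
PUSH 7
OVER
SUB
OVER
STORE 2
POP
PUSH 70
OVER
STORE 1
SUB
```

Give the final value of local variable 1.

PUSH 6  : 6
DUP     : 6 6
SWAP    : 6 6
STORE 1 : 6
NEG     : -6
LOAD 1  : -6 6
LOAD 1  : -6 6 6
EQ      : -6 1
POP     : -6
LOAD 1  : -6 6
MUL     : -36
LOAD 1  : -36 6
LOAD 1  : -36 6 6
SWAP    : -36 6 6
EQ      : -36 1
MUL     : -36
PUSH 7  : -36 7
OVER    : -36 7 -36
SUB     : -36 43
OVER    : -36 43 -36
STORE 2 : -36 43
POP     : -36
PUSH 70 : -36 70
OVER    : -36 70 -36
STORE 1 : -36 70
SUB     : -106

-36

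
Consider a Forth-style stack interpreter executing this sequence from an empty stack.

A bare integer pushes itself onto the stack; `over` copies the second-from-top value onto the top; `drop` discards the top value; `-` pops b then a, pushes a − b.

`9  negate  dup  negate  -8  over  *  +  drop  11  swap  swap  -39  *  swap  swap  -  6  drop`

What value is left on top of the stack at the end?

9      : [9]
negate : [-9]
dup    : [-9, -9]
negate : [-9, 9]
-8     : [-9, 9, -8]
over   : [-9, 9, -8, 9]
*      : [-9, 9, -72]
+      : [-9, -63]
drop   : [-9]
11     : [-9, 11]
swap   : [11, -9]
swap   : [-9, 11]
-39    : [-9, 11, -39]
*      : [-9, -429]
swap   : [-429, -9]
swap   : [-9, -429]
-      : [420]
6      : [420, 6]
drop   : [420]

420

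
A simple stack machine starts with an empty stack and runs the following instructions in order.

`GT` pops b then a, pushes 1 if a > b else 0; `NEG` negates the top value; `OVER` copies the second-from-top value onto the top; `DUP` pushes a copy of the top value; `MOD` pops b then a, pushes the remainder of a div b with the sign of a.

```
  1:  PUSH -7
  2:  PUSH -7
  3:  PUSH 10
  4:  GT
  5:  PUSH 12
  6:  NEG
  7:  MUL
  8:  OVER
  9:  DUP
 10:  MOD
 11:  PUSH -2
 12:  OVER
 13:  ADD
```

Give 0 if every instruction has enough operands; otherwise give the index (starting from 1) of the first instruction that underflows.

0

PUSH -7 : -7
PUSH -7 : -7 -7
PUSH 10 : -7 -7 10
GT      : -7 0
PUSH 12 : -7 0 12
NEG     : -7 0 -12
MUL     : -7 0
OVER    : -7 0 -7
DUP     : -7 0 -7 -7
MOD     : -7 0 0
PUSH -2 : -7 0 0 -2
OVER    : -7 0 0 -2 0
ADD     : -7 0 0 -2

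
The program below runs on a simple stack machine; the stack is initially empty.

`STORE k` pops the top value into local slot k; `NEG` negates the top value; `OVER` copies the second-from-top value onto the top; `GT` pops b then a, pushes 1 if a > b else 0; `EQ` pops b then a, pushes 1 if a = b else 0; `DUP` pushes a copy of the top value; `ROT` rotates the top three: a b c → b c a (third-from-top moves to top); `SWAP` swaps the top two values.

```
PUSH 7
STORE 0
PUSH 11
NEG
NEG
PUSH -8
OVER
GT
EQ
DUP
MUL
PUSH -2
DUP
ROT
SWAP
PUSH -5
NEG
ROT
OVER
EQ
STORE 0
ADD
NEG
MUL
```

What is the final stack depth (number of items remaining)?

1

PUSH 7   [7]
STORE 0  []
PUSH 11  [11]
NEG      [-11]
NEG      [11]
PUSH -8  [11, -8]
OVER     [11, -8, 11]
GT       [11, 0]
EQ       [0]
DUP      [0, 0]
MUL      [0]
PUSH -2  [0, -2]
DUP      [0, -2, -2]
ROT      [-2, -2, 0]
SWAP     [-2, 0, -2]
PUSH -5  [-2, 0, -2, -5]
NEG      [-2, 0, -2, 5]
ROT      [-2, -2, 5, 0]
OVER     [-2, -2, 5, 0, 5]
EQ       [-2, -2, 5, 0]
STORE 0  [-2, -2, 5]
ADD      [-2, 3]
NEG      [-2, -3]
MUL      [6]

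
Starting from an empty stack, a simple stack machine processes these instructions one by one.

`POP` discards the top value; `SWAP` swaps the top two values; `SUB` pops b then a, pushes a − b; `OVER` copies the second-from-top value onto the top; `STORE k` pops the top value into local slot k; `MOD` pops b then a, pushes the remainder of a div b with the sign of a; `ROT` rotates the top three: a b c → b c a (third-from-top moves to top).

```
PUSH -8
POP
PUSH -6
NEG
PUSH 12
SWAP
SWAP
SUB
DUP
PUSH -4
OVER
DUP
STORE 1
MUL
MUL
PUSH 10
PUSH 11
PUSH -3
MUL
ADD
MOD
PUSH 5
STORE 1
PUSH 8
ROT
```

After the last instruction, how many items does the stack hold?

3

PUSH -8 : -8
POP     : (empty)
PUSH -6 : -6
NEG     : 6
PUSH 12 : 6 12
SWAP    : 12 6
SWAP    : 6 12
SUB     : -6
DUP     : -6 -6
PUSH -4 : -6 -6 -4
OVER    : -6 -6 -4 -6
DUP     : -6 -6 -4 -6 -6
STORE 1 : -6 -6 -4 -6
MUL     : -6 -6 24
MUL     : -6 -144
PUSH 10 : -6 -144 10
PUSH 11 : -6 -144 10 11
PUSH -3 : -6 -144 10 11 -3
MUL     : -6 -144 10 -33
ADD     : -6 -144 -23
MOD     : -6 -6
PUSH 5  : -6 -6 5
STORE 1 : -6 -6
PUSH 8  : -6 -6 8
ROT     : -6 8 -6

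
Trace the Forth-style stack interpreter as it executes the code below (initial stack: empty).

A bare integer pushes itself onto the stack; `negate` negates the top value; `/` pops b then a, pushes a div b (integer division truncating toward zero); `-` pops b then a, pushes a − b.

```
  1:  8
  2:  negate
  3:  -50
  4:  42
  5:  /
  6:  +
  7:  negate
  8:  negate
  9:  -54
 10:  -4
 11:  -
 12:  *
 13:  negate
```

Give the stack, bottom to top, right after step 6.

[-9]

8      -> [8]
negate -> [-8]
-50    -> [-8, -50]
42     -> [-8, -50, 42]
/      -> [-8, -1]
+      -> [-9]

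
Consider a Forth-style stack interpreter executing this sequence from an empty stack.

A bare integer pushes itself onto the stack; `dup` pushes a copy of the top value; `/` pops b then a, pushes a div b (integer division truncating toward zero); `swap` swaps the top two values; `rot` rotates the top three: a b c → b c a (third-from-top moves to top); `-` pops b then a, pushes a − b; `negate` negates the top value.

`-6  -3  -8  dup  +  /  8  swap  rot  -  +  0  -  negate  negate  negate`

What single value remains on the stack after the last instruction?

-6     → [-6]
-3     → [-6, -3]
-8     → [-6, -3, -8]
dup    → [-6, -3, -8, -8]
+      → [-6, -3, -16]
/      → [-6, 0]
8      → [-6, 0, 8]
swap   → [-6, 8, 0]
rot    → [8, 0, -6]
-      → [8, 6]
+      → [14]
0      → [14, 0]
-      → [14]
negate → [-14]
negate → [14]
negate → [-14]

-14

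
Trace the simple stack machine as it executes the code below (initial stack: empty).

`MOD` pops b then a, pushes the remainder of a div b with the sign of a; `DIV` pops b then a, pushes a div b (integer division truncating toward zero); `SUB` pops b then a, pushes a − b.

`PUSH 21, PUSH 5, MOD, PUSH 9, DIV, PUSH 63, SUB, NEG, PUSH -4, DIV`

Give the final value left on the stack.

PUSH 21 -> 21
PUSH 5  -> 21 5
MOD     -> 1
PUSH 9  -> 1 9
DIV     -> 0
PUSH 63 -> 0 63
SUB     -> -63
NEG     -> 63
PUSH -4 -> 63 -4
DIV     -> -15

-15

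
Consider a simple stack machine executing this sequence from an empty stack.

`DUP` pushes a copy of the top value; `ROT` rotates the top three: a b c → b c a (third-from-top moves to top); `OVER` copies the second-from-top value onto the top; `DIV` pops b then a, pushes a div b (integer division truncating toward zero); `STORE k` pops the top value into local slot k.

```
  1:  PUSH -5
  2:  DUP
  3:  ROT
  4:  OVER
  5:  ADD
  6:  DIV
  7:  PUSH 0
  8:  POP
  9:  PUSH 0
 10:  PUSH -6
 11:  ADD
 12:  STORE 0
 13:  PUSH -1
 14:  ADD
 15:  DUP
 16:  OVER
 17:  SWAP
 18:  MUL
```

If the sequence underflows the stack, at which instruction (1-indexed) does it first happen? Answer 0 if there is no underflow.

PUSH -5 → -5
DUP     → -5 -5
ROT  — needs 3 operands, stack has 2 → underflow

3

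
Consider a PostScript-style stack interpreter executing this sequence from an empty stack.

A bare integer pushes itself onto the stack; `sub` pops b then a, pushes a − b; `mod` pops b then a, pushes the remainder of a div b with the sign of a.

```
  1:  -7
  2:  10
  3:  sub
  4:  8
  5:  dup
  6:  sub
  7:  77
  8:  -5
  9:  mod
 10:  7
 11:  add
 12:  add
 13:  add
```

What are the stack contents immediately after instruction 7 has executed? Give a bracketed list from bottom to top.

[-17, 0, 77]

-7  → [-7]
10  → [-7, 10]
sub → [-17]
8   → [-17, 8]
dup → [-17, 8, 8]
sub → [-17, 0]
77  → [-17, 0, 77]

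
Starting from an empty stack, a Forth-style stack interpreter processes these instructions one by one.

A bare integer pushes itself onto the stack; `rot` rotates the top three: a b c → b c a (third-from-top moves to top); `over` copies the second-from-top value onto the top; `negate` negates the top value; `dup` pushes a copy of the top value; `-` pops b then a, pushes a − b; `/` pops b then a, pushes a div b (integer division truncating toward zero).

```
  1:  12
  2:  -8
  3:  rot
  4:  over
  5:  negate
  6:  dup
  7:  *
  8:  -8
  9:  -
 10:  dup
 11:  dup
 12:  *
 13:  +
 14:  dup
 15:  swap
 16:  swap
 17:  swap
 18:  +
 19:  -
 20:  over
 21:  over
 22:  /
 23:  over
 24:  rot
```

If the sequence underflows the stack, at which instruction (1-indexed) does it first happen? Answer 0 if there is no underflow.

12  12
-8  12 -8
rot  — needs 3 operands, stack has 2 → underflow

3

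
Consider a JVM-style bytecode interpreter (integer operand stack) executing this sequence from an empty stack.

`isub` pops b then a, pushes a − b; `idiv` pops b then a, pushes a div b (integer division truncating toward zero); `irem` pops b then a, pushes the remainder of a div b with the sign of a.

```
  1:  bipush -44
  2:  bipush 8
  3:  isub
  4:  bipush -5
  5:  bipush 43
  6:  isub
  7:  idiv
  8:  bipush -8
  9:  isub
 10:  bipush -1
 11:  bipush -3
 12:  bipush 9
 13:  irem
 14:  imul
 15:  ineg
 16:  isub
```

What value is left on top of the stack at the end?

bipush -44 -> [-44]
bipush 8   -> [-44, 8]
isub       -> [-52]
bipush -5  -> [-52, -5]
bipush 43  -> [-52, -5, 43]
isub       -> [-52, -48]
idiv       -> [1]
bipush -8  -> [1, -8]
isub       -> [9]
bipush -1  -> [9, -1]
bipush -3  -> [9, -1, -3]
bipush 9   -> [9, -1, -3, 9]
irem       -> [9, -1, -3]
imul       -> [9, 3]
ineg       -> [9, -3]
isub       -> [12]

12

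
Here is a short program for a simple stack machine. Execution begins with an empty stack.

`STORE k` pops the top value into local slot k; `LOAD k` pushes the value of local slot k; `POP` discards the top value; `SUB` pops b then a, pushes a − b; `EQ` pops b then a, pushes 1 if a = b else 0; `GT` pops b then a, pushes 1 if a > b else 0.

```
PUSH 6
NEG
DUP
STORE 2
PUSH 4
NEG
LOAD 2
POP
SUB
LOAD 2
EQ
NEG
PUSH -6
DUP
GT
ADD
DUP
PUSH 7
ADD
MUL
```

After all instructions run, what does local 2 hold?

PUSH 6  -> [6]
NEG     -> [-6]
DUP     -> [-6, -6]
STORE 2 -> [-6]
PUSH 4  -> [-6, 4]
NEG     -> [-6, -4]
LOAD 2  -> [-6, -4, -6]
POP     -> [-6, -4]
SUB     -> [-2]
LOAD 2  -> [-2, -6]
EQ      -> [0]
NEG     -> [0]
PUSH -6 -> [0, -6]
DUP     -> [0, -6, -6]
GT      -> [0, 0]
ADD     -> [0]
DUP     -> [0, 0]
PUSH 7  -> [0, 0, 7]
ADD     -> [0, 7]
MUL     -> [0]

-6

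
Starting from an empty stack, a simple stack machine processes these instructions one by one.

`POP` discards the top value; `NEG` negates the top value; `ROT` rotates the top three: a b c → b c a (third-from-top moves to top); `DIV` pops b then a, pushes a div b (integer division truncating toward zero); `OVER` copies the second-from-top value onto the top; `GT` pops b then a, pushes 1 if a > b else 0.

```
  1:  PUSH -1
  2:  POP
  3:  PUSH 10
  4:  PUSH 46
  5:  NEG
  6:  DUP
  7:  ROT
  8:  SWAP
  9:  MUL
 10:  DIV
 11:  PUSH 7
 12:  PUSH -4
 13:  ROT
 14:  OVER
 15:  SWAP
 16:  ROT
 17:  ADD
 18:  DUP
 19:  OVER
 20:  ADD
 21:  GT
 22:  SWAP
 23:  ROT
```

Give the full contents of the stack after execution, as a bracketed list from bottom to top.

PUSH -1 : -1
POP     : (empty)
PUSH 10 : 10
PUSH 46 : 10 46
NEG     : 10 -46
DUP     : 10 -46 -46
ROT     : -46 -46 10
SWAP    : -46 10 -46
MUL     : -46 -460
DIV     : 0
PUSH 7  : 0 7
PUSH -4 : 0 7 -4
ROT     : 7 -4 0
OVER    : 7 -4 0 -4
SWAP    : 7 -4 -4 0
ROT     : 7 -4 0 -4
ADD     : 7 -4 -4
DUP     : 7 -4 -4 -4
OVER    : 7 -4 -4 -4 -4
ADD     : 7 -4 -4 -8
GT      : 7 -4 1
SWAP    : 7 1 -4
ROT     : 1 -4 7

[1, -4, 7]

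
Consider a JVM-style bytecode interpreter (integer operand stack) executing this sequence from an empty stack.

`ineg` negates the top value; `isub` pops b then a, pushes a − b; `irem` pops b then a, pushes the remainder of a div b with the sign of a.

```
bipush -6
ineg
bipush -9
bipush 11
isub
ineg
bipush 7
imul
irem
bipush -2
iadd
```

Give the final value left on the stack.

bipush -6  [-6]
ineg       [6]
bipush -9  [6, -9]
bipush 11  [6, -9, 11]
isub       [6, -20]
ineg       [6, 20]
bipush 7   [6, 20, 7]
imul       [6, 140]
irem       [6]
bipush -2  [6, -2]
iadd       [4]

4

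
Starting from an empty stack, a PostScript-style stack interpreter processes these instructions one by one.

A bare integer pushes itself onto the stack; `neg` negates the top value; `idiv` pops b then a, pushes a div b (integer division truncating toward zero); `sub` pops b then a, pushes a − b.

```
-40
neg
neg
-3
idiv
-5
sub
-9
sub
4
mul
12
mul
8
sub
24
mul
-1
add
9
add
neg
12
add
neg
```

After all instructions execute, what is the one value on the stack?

30908

-40  → [-40]
neg  → [40]
neg  → [-40]
-3   → [-40, -3]
idiv → [13]
-5   → [13, -5]
sub  → [18]
-9   → [18, -9]
sub  → [27]
4    → [27, 4]
mul  → [108]
12   → [108, 12]
mul  → [1296]
8    → [1296, 8]
sub  → [1288]
24   → [1288, 24]
mul  → [30912]
-1   → [30912, -1]
add  → [30911]
9    → [30911, 9]
add  → [30920]
neg  → [-30920]
12   → [-30920, 12]
add  → [-30908]
neg  → [30908]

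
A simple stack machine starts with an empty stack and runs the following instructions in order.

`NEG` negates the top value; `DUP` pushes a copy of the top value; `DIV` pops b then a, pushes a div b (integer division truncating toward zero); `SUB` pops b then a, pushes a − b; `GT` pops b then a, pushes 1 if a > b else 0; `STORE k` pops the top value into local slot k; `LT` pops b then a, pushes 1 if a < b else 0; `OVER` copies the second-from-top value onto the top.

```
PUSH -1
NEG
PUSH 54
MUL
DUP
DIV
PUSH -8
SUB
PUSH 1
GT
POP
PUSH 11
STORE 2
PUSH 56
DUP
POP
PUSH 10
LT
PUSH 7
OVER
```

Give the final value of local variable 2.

11

PUSH -1  -1
NEG      1
PUSH 54  1 54
MUL      54
DUP      54 54
DIV      1
PUSH -8  1 -8
SUB      9
PUSH 1   9 1
GT       1
POP      (empty)
PUSH 11  11
STORE 2  (empty)
PUSH 56  56
DUP      56 56
POP      56
PUSH 10  56 10
LT       0
PUSH 7   0 7
OVER     0 7 0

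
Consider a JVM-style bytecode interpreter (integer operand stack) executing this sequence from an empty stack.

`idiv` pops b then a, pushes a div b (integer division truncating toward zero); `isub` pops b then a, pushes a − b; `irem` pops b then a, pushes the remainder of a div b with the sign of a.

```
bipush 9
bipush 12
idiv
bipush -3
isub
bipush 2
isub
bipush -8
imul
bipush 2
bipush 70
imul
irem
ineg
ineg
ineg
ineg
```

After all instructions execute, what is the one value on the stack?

-8

bipush 9  : 9
bipush 12 : 9 12
idiv      : 0
bipush -3 : 0 -3
isub      : 3
bipush 2  : 3 2
isub      : 1
bipush -8 : 1 -8
imul      : -8
bipush 2  : -8 2
bipush 70 : -8 2 70
imul      : -8 140
irem      : -8
ineg      : 8
ineg      : -8
ineg      : 8
ineg      : -8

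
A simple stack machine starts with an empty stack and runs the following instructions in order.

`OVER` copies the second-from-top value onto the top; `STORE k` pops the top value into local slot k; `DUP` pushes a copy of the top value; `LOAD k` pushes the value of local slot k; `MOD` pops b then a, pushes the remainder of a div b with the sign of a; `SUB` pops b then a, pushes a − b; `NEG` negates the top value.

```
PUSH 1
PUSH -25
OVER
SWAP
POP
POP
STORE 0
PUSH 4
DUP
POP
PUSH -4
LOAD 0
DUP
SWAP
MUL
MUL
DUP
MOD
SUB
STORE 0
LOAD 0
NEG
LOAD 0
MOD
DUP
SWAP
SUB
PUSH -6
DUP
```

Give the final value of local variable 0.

4

PUSH 1   -> 1
PUSH -25 -> 1 -25
OVER     -> 1 -25 1
SWAP     -> 1 1 -25
POP      -> 1 1
POP      -> 1
STORE 0  -> (empty)
PUSH 4   -> 4
DUP      -> 4 4
POP      -> 4
PUSH -4  -> 4 -4
LOAD 0   -> 4 -4 1
DUP      -> 4 -4 1 1
SWAP     -> 4 -4 1 1
MUL      -> 4 -4 1
MUL      -> 4 -4
DUP      -> 4 -4 -4
MOD      -> 4 0
SUB      -> 4
STORE 0  -> (empty)
LOAD 0   -> 4
NEG      -> -4
LOAD 0   -> -4 4
MOD      -> 0
DUP      -> 0 0
SWAP     -> 0 0
SUB      -> 0
PUSH -6  -> 0 -6
DUP      -> 0 -6 -6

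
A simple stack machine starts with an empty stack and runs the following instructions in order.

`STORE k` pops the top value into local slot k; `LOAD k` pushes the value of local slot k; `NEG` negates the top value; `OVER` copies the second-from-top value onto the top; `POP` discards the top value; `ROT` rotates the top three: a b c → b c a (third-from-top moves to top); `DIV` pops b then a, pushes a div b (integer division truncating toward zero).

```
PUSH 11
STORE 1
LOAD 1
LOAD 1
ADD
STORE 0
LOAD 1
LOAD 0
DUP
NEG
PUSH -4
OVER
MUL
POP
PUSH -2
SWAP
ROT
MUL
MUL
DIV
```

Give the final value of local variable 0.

22

PUSH 11 : [11]
STORE 1 : []
LOAD 1  : [11]
LOAD 1  : [11, 11]
ADD     : [22]
STORE 0 : []
LOAD 1  : [11]
LOAD 0  : [11, 22]
DUP     : [11, 22, 22]
NEG     : [11, 22, -22]
PUSH -4 : [11, 22, -22, -4]
OVER    : [11, 22, -22, -4, -22]
MUL     : [11, 22, -22, 88]
POP     : [11, 22, -22]
PUSH -2 : [11, 22, -22, -2]
SWAP    : [11, 22, -2, -22]
ROT     : [11, -2, -22, 22]
MUL     : [11, -2, -484]
MUL     : [11, 968]
DIV     : [0]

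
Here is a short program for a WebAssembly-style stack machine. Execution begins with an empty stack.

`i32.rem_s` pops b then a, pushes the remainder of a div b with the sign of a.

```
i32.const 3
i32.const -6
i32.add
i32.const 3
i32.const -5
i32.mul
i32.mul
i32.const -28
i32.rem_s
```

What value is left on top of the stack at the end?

i32.const 3    [3]
i32.const -6   [3, -6]
i32.add        [-3]
i32.const 3    [-3, 3]
i32.const -5   [-3, 3, -5]
i32.mul        [-3, -15]
i32.mul        [45]
i32.const -28  [45, -28]
i32.rem_s      [17]

17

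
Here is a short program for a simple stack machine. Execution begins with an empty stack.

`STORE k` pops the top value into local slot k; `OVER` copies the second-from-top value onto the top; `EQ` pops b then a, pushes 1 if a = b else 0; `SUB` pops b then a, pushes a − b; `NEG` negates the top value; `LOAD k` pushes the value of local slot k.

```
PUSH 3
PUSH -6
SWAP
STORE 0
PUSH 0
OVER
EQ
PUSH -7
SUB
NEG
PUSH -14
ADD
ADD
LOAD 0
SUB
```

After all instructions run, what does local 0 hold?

3

PUSH 3   : 3
PUSH -6  : 3 -6
SWAP     : -6 3
STORE 0  : -6
PUSH 0   : -6 0
OVER     : -6 0 -6
EQ       : -6 0
PUSH -7  : -6 0 -7
SUB      : -6 7
NEG      : -6 -7
PUSH -14 : -6 -7 -14
ADD      : -6 -21
ADD      : -27
LOAD 0   : -27 3
SUB      : -30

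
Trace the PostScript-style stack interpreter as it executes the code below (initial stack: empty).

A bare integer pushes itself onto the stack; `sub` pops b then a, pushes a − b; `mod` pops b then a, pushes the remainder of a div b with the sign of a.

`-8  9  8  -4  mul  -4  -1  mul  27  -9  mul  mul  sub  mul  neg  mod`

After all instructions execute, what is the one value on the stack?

-8

-8  -> [-8]
9   -> [-8, 9]
8   -> [-8, 9, 8]
-4  -> [-8, 9, 8, -4]
mul -> [-8, 9, -32]
-4  -> [-8, 9, -32, -4]
-1  -> [-8, 9, -32, -4, -1]
mul -> [-8, 9, -32, 4]
27  -> [-8, 9, -32, 4, 27]
-9  -> [-8, 9, -32, 4, 27, -9]
mul -> [-8, 9, -32, 4, -243]
mul -> [-8, 9, -32, -972]
sub -> [-8, 9, 940]
mul -> [-8, 8460]
neg -> [-8, -8460]
mod -> [-8]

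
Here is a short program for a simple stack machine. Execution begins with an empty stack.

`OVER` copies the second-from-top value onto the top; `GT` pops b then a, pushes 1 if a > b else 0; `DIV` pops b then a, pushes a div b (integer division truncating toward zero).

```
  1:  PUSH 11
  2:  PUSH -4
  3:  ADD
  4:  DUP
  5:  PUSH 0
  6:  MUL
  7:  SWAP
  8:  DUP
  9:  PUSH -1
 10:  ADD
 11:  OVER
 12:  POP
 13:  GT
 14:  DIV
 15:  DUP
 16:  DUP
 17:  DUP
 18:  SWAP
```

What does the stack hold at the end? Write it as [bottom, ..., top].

PUSH 11  [11]
PUSH -4  [11, -4]
ADD      [7]
DUP      [7, 7]
PUSH 0   [7, 7, 0]
MUL      [7, 0]
SWAP     [0, 7]
DUP      [0, 7, 7]
PUSH -1  [0, 7, 7, -1]
ADD      [0, 7, 6]
OVER     [0, 7, 6, 7]
POP      [0, 7, 6]
GT       [0, 1]
DIV      [0]
DUP      [0, 0]
DUP      [0, 0, 0]
DUP      [0, 0, 0, 0]
SWAP     [0, 0, 0, 0]

[0, 0, 0, 0]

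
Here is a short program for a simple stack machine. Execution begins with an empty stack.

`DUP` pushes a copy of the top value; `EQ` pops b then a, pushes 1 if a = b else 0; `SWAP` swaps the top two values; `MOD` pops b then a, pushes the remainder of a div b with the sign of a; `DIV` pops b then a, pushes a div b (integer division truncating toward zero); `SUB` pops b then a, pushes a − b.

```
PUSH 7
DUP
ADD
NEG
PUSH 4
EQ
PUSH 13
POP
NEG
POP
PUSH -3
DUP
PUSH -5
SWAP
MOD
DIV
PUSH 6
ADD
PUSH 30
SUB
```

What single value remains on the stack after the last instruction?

-23

PUSH 7  : 7
DUP     : 7 7
ADD     : 14
NEG     : -14
PUSH 4  : -14 4
EQ      : 0
PUSH 13 : 0 13
POP     : 0
NEG     : 0
POP     : (empty)
PUSH -3 : -3
DUP     : -3 -3
PUSH -5 : -3 -3 -5
SWAP    : -3 -5 -3
MOD     : -3 -2
DIV     : 1
PUSH 6  : 1 6
ADD     : 7
PUSH 30 : 7 30
SUB     : -23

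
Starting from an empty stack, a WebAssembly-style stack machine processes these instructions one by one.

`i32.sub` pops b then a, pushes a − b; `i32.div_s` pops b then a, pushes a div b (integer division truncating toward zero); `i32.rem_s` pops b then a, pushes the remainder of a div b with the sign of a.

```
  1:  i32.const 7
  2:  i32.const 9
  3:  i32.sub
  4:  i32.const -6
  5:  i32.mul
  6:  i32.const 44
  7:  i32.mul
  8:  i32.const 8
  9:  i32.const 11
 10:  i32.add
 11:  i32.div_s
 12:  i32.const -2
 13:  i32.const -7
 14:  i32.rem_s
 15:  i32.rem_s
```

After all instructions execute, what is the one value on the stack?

1

i32.const 7  → 7
i32.const 9  → 7 9
i32.sub      → -2
i32.const -6 → -2 -6
i32.mul      → 12
i32.const 44 → 12 44
i32.mul      → 528
i32.const 8  → 528 8
i32.const 11 → 528 8 11
i32.add      → 528 19
i32.div_s    → 27
i32.const -2 → 27 -2
i32.const -7 → 27 -2 -7
i32.rem_s    → 27 -2
i32.rem_s    → 1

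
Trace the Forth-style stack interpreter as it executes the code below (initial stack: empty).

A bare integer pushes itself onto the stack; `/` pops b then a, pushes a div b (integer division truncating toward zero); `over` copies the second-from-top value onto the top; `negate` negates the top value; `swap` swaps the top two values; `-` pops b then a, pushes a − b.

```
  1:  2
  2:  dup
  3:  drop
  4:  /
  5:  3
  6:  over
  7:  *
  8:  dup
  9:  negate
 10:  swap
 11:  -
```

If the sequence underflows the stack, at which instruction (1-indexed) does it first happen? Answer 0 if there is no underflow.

2     [2]
dup   [2, 2]
drop  [2]
/  — needs 2 operands, stack has 1 → underflow

4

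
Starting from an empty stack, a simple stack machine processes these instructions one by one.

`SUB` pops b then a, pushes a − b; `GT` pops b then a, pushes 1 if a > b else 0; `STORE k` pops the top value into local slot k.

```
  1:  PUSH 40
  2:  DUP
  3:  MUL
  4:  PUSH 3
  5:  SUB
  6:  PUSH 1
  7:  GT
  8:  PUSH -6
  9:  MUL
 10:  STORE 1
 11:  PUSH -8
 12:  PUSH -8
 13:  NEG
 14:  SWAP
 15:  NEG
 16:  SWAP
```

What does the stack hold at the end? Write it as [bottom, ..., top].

[8, 8]

PUSH 40 : 40
DUP     : 40 40
MUL     : 1600
PUSH 3  : 1600 3
SUB     : 1597
PUSH 1  : 1597 1
GT      : 1
PUSH -6 : 1 -6
MUL     : -6
STORE 1 : (empty)
PUSH -8 : -8
PUSH -8 : -8 -8
NEG     : -8 8
SWAP    : 8 -8
NEG     : 8 8
SWAP    : 8 8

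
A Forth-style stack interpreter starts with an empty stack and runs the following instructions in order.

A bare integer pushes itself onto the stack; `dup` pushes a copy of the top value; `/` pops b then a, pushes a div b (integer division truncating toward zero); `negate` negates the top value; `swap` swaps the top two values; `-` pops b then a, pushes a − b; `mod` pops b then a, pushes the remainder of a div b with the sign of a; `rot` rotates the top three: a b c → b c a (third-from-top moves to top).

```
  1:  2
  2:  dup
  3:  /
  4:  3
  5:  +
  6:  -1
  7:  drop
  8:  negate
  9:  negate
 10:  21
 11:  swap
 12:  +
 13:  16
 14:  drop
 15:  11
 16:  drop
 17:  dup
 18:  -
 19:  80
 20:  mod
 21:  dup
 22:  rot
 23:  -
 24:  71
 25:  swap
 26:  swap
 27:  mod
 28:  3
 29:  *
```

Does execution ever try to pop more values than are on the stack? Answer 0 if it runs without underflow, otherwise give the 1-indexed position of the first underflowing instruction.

22

2      → [2]
dup    → [2, 2]
/      → [1]
3      → [1, 3]
+      → [4]
-1     → [4, -1]
drop   → [4]
negate → [-4]
negate → [4]
21     → [4, 21]
swap   → [21, 4]
+      → [25]
16     → [25, 16]
drop   → [25]
11     → [25, 11]
drop   → [25]
dup    → [25, 25]
-      → [0]
80     → [0, 80]
mod    → [0]
dup    → [0, 0]
rot  — needs 3 operands, stack has 2 → underflow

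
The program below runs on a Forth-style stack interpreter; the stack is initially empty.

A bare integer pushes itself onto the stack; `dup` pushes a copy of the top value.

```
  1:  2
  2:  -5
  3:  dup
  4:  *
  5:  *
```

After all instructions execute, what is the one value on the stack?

50

2   -> [2]
-5  -> [2, -5]
dup -> [2, -5, -5]
*   -> [2, 25]
*   -> [50]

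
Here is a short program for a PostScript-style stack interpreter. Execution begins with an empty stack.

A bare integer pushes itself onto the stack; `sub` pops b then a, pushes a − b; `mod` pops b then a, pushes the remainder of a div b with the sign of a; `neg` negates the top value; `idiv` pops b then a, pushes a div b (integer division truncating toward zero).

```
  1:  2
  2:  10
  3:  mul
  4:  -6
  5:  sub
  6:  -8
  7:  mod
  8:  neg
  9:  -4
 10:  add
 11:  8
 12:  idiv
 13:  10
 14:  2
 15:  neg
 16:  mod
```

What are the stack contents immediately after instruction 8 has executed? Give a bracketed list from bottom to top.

[-2]

2    2
10   2 10
mul  20
-6   20 -6
sub  26
-8   26 -8
mod  2
neg  -2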